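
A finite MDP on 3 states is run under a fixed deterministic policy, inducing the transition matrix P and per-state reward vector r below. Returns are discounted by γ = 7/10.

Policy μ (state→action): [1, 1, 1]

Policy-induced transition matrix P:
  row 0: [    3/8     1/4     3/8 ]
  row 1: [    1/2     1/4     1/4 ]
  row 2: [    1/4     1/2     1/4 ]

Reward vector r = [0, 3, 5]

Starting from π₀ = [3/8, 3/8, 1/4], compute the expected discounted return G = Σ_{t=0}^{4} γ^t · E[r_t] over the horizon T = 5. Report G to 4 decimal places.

t=0: π = [0.3750, 0.3750, 0.2500], E[r] = 2.3750, γ^t·E[r] = 2.375000, running G = 2.375000
t=1: π = [0.3906, 0.3125, 0.2969], E[r] = 2.4219, γ^t·E[r] = 1.695313, running G = 4.070313
t=2: π = [0.3770, 0.3242, 0.2988], E[r] = 2.4668, γ^t·E[r] = 1.208730, running G = 5.279043
t=3: π = [0.3782, 0.3247, 0.2971], E[r] = 2.4597, γ^t·E[r] = 0.843683, running G = 6.122726
t=4: π = [0.3784, 0.3243, 0.2973], E[r] = 2.4592, γ^t·E[r] = 0.590453, running G = 6.713179

G = 6.7132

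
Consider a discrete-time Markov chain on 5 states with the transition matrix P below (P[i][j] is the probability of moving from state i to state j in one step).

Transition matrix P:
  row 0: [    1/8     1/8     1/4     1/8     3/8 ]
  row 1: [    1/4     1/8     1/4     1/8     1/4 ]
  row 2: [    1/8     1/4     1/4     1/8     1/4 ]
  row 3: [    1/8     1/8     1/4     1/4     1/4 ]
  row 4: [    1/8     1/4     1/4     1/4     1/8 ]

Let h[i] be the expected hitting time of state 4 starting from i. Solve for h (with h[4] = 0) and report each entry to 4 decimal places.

First-step conditioning: h[4] = 0; for i ≠ 4, h[i] = 1 + Σ_k P[i][k]·h[k].
  h[0] = 1 + 1/8·h[0] + 1/8·h[1] + 1/4·h[2] + 1/8·h[3]
  h[1] = 1 + 1/4·h[0] + 1/8·h[1] + 1/4·h[2] + 1/8·h[3]
  h[2] = 1 + 1/8·h[0] + 1/4·h[1] + 1/4·h[2] + 1/8·h[3]
  h[3] = 1 + 1/8·h[0] + 1/8·h[1] + 1/4·h[2] + 1/4·h[3]
Solving the 4×4 linear system over states ≠ 4 gives exactly h = [1792/549, 224/61, 2044/549, 2048/549, 0] (h[4] = 0 is the target).

h = [3.2641, 3.6721, 3.7231, 3.7304, 0.0000]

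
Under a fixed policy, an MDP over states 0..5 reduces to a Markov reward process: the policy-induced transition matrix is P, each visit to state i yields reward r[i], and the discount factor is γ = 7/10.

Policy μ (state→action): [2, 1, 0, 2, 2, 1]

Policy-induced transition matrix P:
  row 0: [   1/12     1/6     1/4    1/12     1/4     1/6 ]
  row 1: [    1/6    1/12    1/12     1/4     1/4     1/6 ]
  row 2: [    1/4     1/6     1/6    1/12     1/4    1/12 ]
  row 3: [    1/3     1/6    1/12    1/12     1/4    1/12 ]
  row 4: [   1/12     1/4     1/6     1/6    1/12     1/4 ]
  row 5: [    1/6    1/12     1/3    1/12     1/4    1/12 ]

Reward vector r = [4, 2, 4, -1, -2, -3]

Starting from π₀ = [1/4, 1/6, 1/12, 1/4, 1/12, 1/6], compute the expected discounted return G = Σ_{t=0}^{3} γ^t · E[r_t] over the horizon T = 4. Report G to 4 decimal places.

t=0: π = [0.2500, 0.1667, 0.0833, 0.2500, 0.0833, 0.1667], E[r] = 0.7500, γ^t·E[r] = 0.750000, running G = 0.750000
t=1: π = [0.1875, 0.1458, 0.1806, 0.1181, 0.2361, 0.1319], E[r] = 0.7778, γ^t·E[r] = 0.544444, running G = 1.294444
t=2: π = [0.1661, 0.1632, 0.1823, 0.1273, 0.2106, 0.1505], E[r] = 0.7199, γ^t·E[r] = 0.352755, running G = 1.647199
t=3: π = [0.1717, 0.1581, 0.1814, 0.1281, 0.2149, 0.1459], E[r] = 0.7329, γ^t·E[r] = 0.251378, running G = 1.898577

G = 1.8986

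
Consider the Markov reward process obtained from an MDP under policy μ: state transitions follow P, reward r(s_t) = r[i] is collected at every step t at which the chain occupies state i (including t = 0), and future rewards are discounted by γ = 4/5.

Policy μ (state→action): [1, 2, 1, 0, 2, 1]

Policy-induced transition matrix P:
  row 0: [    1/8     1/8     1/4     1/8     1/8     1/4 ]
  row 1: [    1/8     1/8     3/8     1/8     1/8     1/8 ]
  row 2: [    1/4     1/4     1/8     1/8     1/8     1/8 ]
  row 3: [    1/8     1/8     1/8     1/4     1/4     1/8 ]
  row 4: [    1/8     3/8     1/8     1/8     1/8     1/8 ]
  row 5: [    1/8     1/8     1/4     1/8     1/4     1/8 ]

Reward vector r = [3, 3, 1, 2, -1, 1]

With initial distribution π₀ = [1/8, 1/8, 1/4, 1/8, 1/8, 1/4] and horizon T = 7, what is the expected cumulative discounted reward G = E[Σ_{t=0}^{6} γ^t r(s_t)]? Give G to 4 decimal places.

G = 5.8053

t=0: π = [0.1250, 0.1250, 0.2500, 0.1250, 0.1250, 0.2500], E[r] = 1.3750, γ^t·E[r] = 1.375000, running G = 1.375000
t=1: π = [0.1563, 0.1875, 0.2031, 0.1406, 0.1719, 0.1406], E[r] = 1.4844, γ^t·E[r] = 1.187500, running G = 2.562500
t=2: π = [0.1504, 0.1934, 0.2090, 0.1426, 0.1602, 0.1445], E[r] = 1.5098, γ^t·E[r] = 0.966250, running G = 3.528750
t=3: π = [0.1511, 0.1912, 0.2102, 0.1428, 0.1609, 0.1438], E[r] = 1.5056, γ^t·E[r] = 0.770875, running G = 4.299625
t=4: π = [0.1513, 0.1915, 0.2097, 0.1429, 0.1608, 0.1439], E[r] = 1.5067, γ^t·E[r] = 0.617163, running G = 4.916788
t=5: π = [0.1512, 0.1914, 0.2098, 0.1429, 0.1608, 0.1439], E[r] = 1.5064, γ^t·E[r] = 0.493621, running G = 5.410409
t=6: π = [0.1512, 0.1914, 0.2097, 0.1429, 0.1608, 0.1439], E[r] = 1.5065, γ^t·E[r] = 0.394913, running G = 5.805321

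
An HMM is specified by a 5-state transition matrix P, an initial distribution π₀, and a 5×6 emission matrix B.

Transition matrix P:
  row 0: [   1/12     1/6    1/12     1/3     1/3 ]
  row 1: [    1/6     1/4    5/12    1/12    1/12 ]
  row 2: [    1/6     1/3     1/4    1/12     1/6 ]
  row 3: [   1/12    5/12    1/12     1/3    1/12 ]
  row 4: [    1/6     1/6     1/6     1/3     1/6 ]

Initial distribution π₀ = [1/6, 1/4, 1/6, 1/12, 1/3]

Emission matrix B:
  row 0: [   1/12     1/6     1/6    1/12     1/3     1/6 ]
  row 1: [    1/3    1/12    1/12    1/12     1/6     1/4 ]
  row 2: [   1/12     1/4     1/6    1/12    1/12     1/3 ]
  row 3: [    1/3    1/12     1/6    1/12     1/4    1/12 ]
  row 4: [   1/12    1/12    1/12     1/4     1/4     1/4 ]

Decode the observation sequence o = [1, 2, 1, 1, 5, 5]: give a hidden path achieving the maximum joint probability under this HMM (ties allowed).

t=0: δ = [2.778e-02, 2.083e-02, 4.167e-02, 6.944e-03, 2.778e-02]  (obs o_0=1)
t=1: δ = [1.157e-03, 1.157e-03, 1.736e-03, 1.543e-03, 7.716e-04]  ψ = [2, 2, 2, 0, 0]  (obs o_1=2)
t=2: δ = [4.823e-05, 5.358e-05, 1.206e-04, 4.287e-05, 3.215e-05]  ψ = [2, 3, 1, 3, 0]  (obs o_2=1)
t=3: δ = [3.349e-06, 3.349e-06, 7.535e-06, 1.340e-06, 1.674e-06]  ψ = [2, 2, 2, 0, 2]  (obs o_3=1)
t=4: δ = [2.093e-07, 6.279e-07, 6.279e-07, 9.303e-08, 3.140e-07]  ψ = [2, 2, 2, 0, 2]  (obs o_4=5)
t=5: δ = [1.744e-08, 5.233e-08, 8.721e-08, 8.721e-09, 2.616e-08]  ψ = [1, 2, 1, 4, 2]  (obs o_5=5)
backtrack: best end state = 2; path = [2, 1, 2, 2, 1, 2]

path = [2, 1, 2, 2, 1, 2]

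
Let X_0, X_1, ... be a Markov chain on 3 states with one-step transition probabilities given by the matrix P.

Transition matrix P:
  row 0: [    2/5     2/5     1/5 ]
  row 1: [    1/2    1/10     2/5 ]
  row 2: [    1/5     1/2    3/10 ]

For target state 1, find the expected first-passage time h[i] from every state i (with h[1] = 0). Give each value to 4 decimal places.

h = [2.3684, 0.0000, 2.1053]

First-step conditioning: h[1] = 0; for i ≠ 1, h[i] = 1 + Σ_k P[i][k]·h[k].
  h[0] = 1 + 2/5·h[0] + 1/5·h[2]
  h[2] = 1 + 1/5·h[0] + 3/10·h[2]
Solving the 2×2 linear system over states ≠ 1 gives exactly h = [45/19, 0, 40/19] (h[1] = 0 is the target).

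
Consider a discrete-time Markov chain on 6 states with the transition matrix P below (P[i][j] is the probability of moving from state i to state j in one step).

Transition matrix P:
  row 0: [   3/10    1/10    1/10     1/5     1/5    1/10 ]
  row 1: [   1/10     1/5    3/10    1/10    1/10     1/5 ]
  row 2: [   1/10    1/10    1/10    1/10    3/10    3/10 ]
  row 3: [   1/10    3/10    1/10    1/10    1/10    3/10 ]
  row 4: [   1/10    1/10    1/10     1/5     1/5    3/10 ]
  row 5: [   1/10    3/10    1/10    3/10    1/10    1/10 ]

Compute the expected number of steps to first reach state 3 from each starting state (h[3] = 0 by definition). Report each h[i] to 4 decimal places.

First-step conditioning: h[3] = 0; for i ≠ 3, h[i] = 1 + Σ_k P[i][k]·h[k].
  h[0] = 1 + 3/10·h[0] + 1/10·h[1] + 1/10·h[2] + 1/5·h[4] + 1/10·h[5]
  h[1] = 1 + 1/10·h[0] + 1/5·h[1] + 3/10·h[2] + 1/10·h[4] + 1/5·h[5]
  h[2] = 1 + 1/10·h[0] + 1/10·h[1] + 1/10·h[2] + 3/10·h[4] + 3/10·h[5]
  h[4] = 1 + 1/10·h[0] + 1/10·h[1] + 1/10·h[2] + 1/5·h[4] + 3/10·h[5]
  h[5] = 1 + 1/10·h[0] + 3/10·h[1] + 1/10·h[2] + 1/10·h[4] + 1/10·h[5]
Solving the 5×5 linear system over states ≠ 3 gives exactly h = [58/11, 456/77, 40/7, 0, 400/77, 376/77] (h[3] = 0 is the target).

h = [5.2727, 5.9221, 5.7143, 0.0000, 5.1948, 4.8831]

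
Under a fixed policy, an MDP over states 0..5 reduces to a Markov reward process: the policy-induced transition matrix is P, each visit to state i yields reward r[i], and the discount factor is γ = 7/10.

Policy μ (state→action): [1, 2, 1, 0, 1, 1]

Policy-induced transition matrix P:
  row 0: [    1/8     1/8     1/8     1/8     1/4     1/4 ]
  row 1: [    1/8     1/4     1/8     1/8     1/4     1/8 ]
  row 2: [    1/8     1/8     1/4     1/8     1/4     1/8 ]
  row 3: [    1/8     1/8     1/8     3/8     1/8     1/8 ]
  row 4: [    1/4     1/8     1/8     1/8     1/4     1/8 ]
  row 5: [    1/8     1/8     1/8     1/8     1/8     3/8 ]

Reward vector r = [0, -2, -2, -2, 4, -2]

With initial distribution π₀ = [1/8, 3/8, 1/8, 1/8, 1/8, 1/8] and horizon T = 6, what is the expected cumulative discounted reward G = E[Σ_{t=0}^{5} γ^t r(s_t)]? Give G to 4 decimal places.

G = -1.8488

t=0: π = [0.1250, 0.3750, 0.1250, 0.1250, 0.1250, 0.1250], E[r] = -1.0000, γ^t·E[r] = -1.000000, running G = -1.000000
t=1: π = [0.1406, 0.1719, 0.1406, 0.1563, 0.2188, 0.1719], E[r] = -0.4063, γ^t·E[r] = -0.284375, running G = -1.284375
t=2: π = [0.1523, 0.1465, 0.1426, 0.1641, 0.2090, 0.1855], E[r] = -0.4414, γ^t·E[r] = -0.216289, running G = -1.500664
t=3: π = [0.1511, 0.1433, 0.1428, 0.1660, 0.2063, 0.1904], E[r] = -0.4600, γ^t·E[r] = -0.157767, running G = -1.658431
t=4: π = [0.1508, 0.1429, 0.1429, 0.1665, 0.2054, 0.1915], E[r] = -0.4658, γ^t·E[r] = -0.111829, running G = -1.770259
t=5: π = [0.1507, 0.1429, 0.1429, 0.1666, 0.2052, 0.1917], E[r] = -0.4671, γ^t·E[r] = -0.078512, running G = -1.848772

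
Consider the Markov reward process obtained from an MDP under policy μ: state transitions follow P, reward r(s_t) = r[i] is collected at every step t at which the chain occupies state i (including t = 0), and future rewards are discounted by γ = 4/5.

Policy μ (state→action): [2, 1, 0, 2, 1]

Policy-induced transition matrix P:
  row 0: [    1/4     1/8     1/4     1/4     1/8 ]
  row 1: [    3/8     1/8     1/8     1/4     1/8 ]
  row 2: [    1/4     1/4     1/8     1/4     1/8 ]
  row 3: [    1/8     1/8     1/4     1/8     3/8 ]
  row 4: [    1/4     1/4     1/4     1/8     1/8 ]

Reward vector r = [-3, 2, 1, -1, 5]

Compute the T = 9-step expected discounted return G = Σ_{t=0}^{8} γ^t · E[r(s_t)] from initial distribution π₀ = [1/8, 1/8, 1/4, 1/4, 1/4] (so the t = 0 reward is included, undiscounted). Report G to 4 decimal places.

G = 2.8316

t=0: π = [0.1250, 0.1250, 0.2500, 0.2500, 0.2500], E[r] = 1.1250, γ^t·E[r] = 1.125000, running G = 1.125000
t=1: π = [0.2344, 0.1875, 0.2031, 0.1875, 0.1875], E[r] = 0.6250, γ^t·E[r] = 0.500000, running G = 1.625000
t=2: π = [0.2500, 0.1738, 0.2012, 0.2031, 0.1719], E[r] = 0.4551, γ^t·E[r] = 0.291250, running G = 1.916250
t=3: π = [0.2463, 0.1716, 0.2031, 0.2031, 0.1758], E[r] = 0.4832, γ^t·E[r] = 0.247375, running G = 2.163625
t=4: π = [0.2461, 0.1724, 0.2032, 0.2026, 0.1758], E[r] = 0.4860, γ^t·E[r] = 0.199050, running G = 2.362675
t=5: π = [0.2462, 0.1724, 0.2031, 0.2027, 0.1757], E[r] = 0.4847, γ^t·E[r] = 0.158841, running G = 2.521516
t=6: π = [0.2462, 0.1723, 0.2031, 0.2027, 0.1757], E[r] = 0.4848, γ^t·E[r] = 0.127085, running G = 2.648602
t=7: π = [0.2462, 0.1723, 0.2031, 0.2027, 0.1757], E[r] = 0.4848, γ^t·E[r] = 0.101675, running G = 2.750277
t=8: π = [0.2462, 0.1723, 0.2031, 0.2027, 0.1757], E[r] = 0.4848, γ^t·E[r] = 0.081339, running G = 2.831616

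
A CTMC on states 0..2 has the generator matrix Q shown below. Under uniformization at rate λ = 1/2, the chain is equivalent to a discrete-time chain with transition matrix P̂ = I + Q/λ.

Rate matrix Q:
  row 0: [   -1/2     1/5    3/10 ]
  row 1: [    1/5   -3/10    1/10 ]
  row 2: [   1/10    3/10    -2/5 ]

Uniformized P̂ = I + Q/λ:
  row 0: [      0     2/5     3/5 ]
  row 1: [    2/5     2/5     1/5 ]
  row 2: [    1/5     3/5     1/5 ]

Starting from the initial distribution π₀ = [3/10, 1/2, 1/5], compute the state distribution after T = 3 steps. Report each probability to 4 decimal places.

t=0: π = [0.3000, 0.5000, 0.2000]
t=1: π = [0.2400, 0.4400, 0.3200]
t=2: π = [0.2400, 0.4640, 0.2960]
t=3: π = [0.2448, 0.4592, 0.2960]

π = [0.2448, 0.4592, 0.2960]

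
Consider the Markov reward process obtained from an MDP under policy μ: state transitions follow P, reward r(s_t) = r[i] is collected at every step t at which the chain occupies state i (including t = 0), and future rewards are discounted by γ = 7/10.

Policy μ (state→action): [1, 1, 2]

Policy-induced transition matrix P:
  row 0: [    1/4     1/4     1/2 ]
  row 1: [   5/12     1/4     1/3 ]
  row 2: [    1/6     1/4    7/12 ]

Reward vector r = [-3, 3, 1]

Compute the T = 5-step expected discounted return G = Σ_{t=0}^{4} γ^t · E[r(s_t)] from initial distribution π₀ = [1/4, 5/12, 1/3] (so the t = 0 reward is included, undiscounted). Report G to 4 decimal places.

t=0: π = [0.2500, 0.4167, 0.3333], E[r] = 0.8333, γ^t·E[r] = 0.833333, running G = 0.833333
t=1: π = [0.2917, 0.2500, 0.4583], E[r] = 0.3333, γ^t·E[r] = 0.233333, running G = 1.066667
t=2: π = [0.2535, 0.2500, 0.4965], E[r] = 0.4861, γ^t·E[r] = 0.238194, running G = 1.304861
t=3: π = [0.2503, 0.2500, 0.4997], E[r] = 0.4988, γ^t·E[r] = 0.171103, running G = 1.475964
t=4: π = [0.2500, 0.2500, 0.5000], E[r] = 0.4999, γ^t·E[r] = 0.120027, running G = 1.595991

G = 1.5960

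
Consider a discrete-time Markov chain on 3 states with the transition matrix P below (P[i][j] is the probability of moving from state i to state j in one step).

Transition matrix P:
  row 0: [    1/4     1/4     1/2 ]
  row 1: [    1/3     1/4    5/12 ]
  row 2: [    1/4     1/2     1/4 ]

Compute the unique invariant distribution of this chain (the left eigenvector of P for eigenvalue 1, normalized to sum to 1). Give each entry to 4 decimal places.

Balance equations π_j = Σ_i π_i·P[i][j]:
  π_0 = 1/4·π_0 + 1/3·π_1 + 1/4·π_2
  π_1 = 1/4·π_0 + 1/4·π_1 + 1/2·π_2
  normalize: π_0 + π_1 + π_2 = 1
Solving the linear system gives exactly π = [17/61, 21/61, 23/61].

π = [0.2787, 0.3443, 0.3770]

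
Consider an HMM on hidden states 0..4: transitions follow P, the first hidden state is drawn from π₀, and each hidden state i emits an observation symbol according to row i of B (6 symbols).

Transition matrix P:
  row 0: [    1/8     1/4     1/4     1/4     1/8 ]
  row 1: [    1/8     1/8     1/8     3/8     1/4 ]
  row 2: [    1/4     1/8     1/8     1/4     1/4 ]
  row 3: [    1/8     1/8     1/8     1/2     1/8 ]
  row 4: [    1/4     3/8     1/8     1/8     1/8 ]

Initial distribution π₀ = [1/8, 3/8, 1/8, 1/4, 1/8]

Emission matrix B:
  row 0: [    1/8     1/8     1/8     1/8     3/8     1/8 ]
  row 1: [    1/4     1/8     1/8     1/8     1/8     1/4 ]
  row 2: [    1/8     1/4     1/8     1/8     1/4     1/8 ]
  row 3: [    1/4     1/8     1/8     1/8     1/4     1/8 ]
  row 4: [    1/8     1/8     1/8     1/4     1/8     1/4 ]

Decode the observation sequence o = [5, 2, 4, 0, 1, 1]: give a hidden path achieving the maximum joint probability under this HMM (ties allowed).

t=0: δ = [1.562e-02, 9.375e-02, 1.562e-02, 3.125e-02, 3.125e-02]  (obs o_0=5)
t=1: δ = [1.465e-03, 1.465e-03, 1.465e-03, 4.395e-03, 2.930e-03]  ψ = [1, 1, 1, 1, 1]  (obs o_1=2)
t=2: δ = [2.747e-04, 1.373e-04, 1.373e-04, 5.493e-04, 6.866e-05]  ψ = [4, 4, 3, 3, 3]  (obs o_2=4)
t=3: δ = [8.583e-06, 1.717e-05, 8.583e-06, 6.866e-05, 8.583e-06]  ψ = [3, 0, 0, 3, 3]  (obs o_3=0)
t=4: δ = [1.073e-06, 1.073e-06, 2.146e-06, 4.292e-06, 1.073e-06]  ψ = [3, 3, 3, 3, 3]  (obs o_4=1)
t=5: δ = [6.706e-08, 6.706e-08, 1.341e-07, 2.682e-07, 6.706e-08]  ψ = [2, 3, 3, 3, 2]  (obs o_5=1)
backtrack: best end state = 3; path = [1, 3, 3, 3, 3, 3]

path = [1, 3, 3, 3, 3, 3]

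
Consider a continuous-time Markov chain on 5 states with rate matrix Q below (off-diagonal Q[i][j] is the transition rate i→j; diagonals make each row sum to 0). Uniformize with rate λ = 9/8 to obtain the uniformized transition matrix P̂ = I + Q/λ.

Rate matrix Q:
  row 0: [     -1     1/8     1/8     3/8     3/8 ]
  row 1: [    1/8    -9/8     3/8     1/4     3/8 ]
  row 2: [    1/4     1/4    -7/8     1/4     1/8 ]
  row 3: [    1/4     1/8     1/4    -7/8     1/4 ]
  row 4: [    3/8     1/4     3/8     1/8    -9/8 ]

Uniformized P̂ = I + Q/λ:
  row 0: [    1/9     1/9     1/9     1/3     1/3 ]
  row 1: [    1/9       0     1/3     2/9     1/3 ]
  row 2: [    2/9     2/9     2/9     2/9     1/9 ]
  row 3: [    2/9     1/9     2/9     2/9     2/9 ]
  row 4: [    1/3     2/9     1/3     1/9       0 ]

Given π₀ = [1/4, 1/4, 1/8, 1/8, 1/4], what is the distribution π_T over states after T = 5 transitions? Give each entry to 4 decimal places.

π = [0.2047, 0.1428, 0.2365, 0.2238, 0.1922]

t=0: π = [0.2500, 0.2500, 0.1250, 0.1250, 0.2500]
t=1: π = [0.1944, 0.1250, 0.2500, 0.2222, 0.2083]
t=2: π = [0.2099, 0.1481, 0.2377, 0.2207, 0.1836]
t=3: π = [0.2028, 0.1415, 0.2358, 0.2251, 0.1948]
t=4: π = [0.2056, 0.1432, 0.2370, 0.2231, 0.1910]
t=5: π = [0.2047, 0.1428, 0.2365, 0.2238, 0.1922]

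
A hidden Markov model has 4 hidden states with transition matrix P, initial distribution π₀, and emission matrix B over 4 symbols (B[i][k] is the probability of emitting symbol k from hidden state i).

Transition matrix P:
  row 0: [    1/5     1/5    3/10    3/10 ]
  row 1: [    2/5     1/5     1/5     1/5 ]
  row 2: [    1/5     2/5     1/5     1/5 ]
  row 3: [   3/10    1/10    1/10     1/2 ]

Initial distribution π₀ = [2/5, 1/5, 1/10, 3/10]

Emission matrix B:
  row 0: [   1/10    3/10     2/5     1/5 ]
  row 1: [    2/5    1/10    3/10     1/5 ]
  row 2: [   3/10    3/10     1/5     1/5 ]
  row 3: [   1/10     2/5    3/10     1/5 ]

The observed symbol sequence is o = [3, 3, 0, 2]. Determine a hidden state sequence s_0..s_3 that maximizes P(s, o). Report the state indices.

path = [0, 2, 1, 0]

t=0: δ = [8.000e-02, 4.000e-02, 2.000e-02, 6.000e-02]  (obs o_0=3)
t=1: δ = [3.600e-03, 3.200e-03, 4.800e-03, 6.000e-03]  ψ = [3, 0, 0, 3]  (obs o_1=3)
t=2: δ = [1.800e-04, 7.680e-04, 3.240e-04, 3.000e-04]  ψ = [3, 2, 0, 3]  (obs o_2=0)
t=3: δ = [1.229e-04, 4.608e-05, 3.072e-05, 4.608e-05]  ψ = [1, 1, 1, 1]  (obs o_3=2)
backtrack: best end state = 0; path = [0, 2, 1, 0]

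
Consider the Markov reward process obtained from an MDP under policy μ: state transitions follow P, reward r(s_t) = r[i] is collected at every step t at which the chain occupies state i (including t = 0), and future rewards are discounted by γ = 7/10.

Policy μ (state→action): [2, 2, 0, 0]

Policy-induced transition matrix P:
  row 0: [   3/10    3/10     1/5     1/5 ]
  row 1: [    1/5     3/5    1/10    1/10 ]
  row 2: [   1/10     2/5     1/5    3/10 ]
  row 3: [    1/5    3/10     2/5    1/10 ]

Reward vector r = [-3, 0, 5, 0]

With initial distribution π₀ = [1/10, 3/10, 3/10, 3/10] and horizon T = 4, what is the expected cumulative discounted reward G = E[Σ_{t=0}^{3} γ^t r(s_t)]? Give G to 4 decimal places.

G = 1.9269

t=0: π = [0.1000, 0.3000, 0.3000, 0.3000], E[r] = 1.2000, γ^t·E[r] = 1.200000, running G = 1.200000
t=1: π = [0.1800, 0.4200, 0.2300, 0.1700], E[r] = 0.6100, γ^t·E[r] = 0.427000, running G = 1.627000
t=2: π = [0.1950, 0.4490, 0.1920, 0.1640], E[r] = 0.3750, γ^t·E[r] = 0.183750, running G = 1.810750
t=3: π = [0.2003, 0.4539, 0.1879, 0.1579], E[r] = 0.3386, γ^t·E[r] = 0.116140, running G = 1.926890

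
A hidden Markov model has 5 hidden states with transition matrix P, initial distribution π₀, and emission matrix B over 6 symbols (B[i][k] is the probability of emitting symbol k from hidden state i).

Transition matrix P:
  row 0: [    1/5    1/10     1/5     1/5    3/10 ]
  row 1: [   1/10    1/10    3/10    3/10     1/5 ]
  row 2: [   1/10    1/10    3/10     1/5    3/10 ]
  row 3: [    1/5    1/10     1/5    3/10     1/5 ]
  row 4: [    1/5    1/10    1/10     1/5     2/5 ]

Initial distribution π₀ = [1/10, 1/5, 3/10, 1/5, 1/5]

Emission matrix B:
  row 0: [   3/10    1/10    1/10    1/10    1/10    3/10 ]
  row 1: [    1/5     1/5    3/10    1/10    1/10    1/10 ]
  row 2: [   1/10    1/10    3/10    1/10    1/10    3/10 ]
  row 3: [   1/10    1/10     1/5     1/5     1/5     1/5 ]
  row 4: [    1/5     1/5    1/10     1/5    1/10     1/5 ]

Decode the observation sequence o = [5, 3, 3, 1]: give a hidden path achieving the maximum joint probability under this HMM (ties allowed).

t=0: δ = [3.000e-02, 2.000e-02, 9.000e-02, 4.000e-02, 4.000e-02]  (obs o_0=5)
t=1: δ = [9.000e-04, 9.000e-04, 2.700e-03, 3.600e-03, 5.400e-03]  ψ = [2, 2, 2, 2, 2]  (obs o_1=3)
t=2: δ = [1.080e-04, 5.400e-05, 8.100e-05, 2.160e-04, 4.320e-04]  ψ = [4, 4, 2, 3, 4]  (obs o_2=3)
t=3: δ = [8.640e-06, 8.640e-06, 4.320e-06, 8.640e-06, 3.456e-05]  ψ = [4, 4, 3, 4, 4]  (obs o_3=1)
backtrack: best end state = 4; path = [2, 4, 4, 4]

path = [2, 4, 4, 4]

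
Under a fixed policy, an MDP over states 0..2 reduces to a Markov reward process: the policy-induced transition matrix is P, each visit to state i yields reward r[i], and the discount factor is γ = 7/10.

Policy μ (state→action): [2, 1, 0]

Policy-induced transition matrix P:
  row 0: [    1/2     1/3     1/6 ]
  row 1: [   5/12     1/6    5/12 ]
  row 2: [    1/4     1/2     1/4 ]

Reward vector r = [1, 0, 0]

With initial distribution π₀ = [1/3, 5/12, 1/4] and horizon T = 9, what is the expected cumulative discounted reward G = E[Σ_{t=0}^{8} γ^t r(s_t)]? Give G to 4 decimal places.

G = 1.2211

t=0: π = [0.3333, 0.4167, 0.2500], E[r] = 0.3333, γ^t·E[r] = 0.333333, running G = 0.333333
t=1: π = [0.4028, 0.3056, 0.2917], E[r] = 0.4028, γ^t·E[r] = 0.281944, running G = 0.615278
t=2: π = [0.4016, 0.3310, 0.2674], E[r] = 0.4016, γ^t·E[r] = 0.196794, running G = 0.812072
t=3: π = [0.4056, 0.3227, 0.2717], E[r] = 0.4056, γ^t·E[r] = 0.139112, running G = 0.951184
t=4: π = [0.4052, 0.3248, 0.2700], E[r] = 0.4052, γ^t·E[r] = 0.097284, running G = 1.048468
t=5: π = [0.4054, 0.3242, 0.2704], E[r] = 0.4054, γ^t·E[r] = 0.068141, running G = 1.116609
t=6: π = [0.4054, 0.3244, 0.2702], E[r] = 0.4054, γ^t·E[r] = 0.047694, running G = 1.164303
t=7: π = [0.4054, 0.3243, 0.2703], E[r] = 0.4054, γ^t·E[r] = 0.033387, running G = 1.197690
t=8: π = [0.4054, 0.3243, 0.2703], E[r] = 0.4054, γ^t·E[r] = 0.023371, running G = 1.221061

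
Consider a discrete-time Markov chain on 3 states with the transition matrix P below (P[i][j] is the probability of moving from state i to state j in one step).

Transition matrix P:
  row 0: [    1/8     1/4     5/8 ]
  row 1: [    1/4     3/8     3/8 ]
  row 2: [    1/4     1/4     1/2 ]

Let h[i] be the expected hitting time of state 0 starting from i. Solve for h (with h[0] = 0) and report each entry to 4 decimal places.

h = [0.0000, 4.0000, 4.0000]

First-step conditioning: h[0] = 0; for i ≠ 0, h[i] = 1 + Σ_k P[i][k]·h[k].
  h[1] = 1 + 3/8·h[1] + 3/8·h[2]
  h[2] = 1 + 1/4·h[1] + 1/2·h[2]
Solving the 2×2 linear system over states ≠ 0 gives exactly h = [0, 4, 4] (h[0] = 0 is the target).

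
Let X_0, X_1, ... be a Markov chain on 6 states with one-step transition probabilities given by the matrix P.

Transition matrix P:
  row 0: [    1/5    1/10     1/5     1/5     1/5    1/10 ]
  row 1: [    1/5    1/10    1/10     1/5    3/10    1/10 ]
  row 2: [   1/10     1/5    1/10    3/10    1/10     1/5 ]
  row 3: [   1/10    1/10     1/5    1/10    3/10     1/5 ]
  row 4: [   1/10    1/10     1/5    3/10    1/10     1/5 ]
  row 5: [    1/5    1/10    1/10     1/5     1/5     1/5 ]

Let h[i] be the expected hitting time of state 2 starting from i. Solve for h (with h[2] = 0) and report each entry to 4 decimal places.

First-step conditioning: h[2] = 0; for i ≠ 2, h[i] = 1 + Σ_k P[i][k]·h[k].
  h[0] = 1 + 1/5·h[0] + 1/10·h[1] + 1/5·h[3] + 1/5·h[4] + 1/10·h[5]
  h[1] = 1 + 1/5·h[0] + 1/10·h[1] + 1/5·h[3] + 3/10·h[4] + 1/10·h[5]
  h[3] = 1 + 1/10·h[0] + 1/10·h[1] + 1/10·h[3] + 3/10·h[4] + 1/5·h[5]
  h[4] = 1 + 1/10·h[0] + 1/10·h[1] + 3/10·h[3] + 1/10·h[4] + 1/5·h[5]
  h[5] = 1 + 1/5·h[0] + 1/10·h[1] + 1/5·h[3] + 1/5·h[4] + 1/5·h[5]
Solving the 5×5 linear system over states ≠ 2 gives exactly h = [3000/523, 9910/1569, 0, 9100/1569, 9100/1569, 10000/1569] (h[2] = 0 is the target).

h = [5.7361, 6.3161, 0.0000, 5.7999, 5.7999, 6.3735]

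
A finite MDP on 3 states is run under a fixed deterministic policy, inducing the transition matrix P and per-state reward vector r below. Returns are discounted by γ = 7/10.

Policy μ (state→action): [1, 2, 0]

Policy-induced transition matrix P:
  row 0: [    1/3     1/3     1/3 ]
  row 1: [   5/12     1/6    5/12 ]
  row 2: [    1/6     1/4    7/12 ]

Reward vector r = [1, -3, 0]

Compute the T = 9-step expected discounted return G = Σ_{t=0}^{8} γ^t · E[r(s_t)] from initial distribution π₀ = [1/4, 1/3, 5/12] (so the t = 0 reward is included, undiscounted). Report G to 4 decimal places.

G = -1.7787

t=0: π = [0.2500, 0.3333, 0.4167], E[r] = -0.7500, γ^t·E[r] = -0.750000, running G = -0.750000
t=1: π = [0.2917, 0.2431, 0.4653], E[r] = -0.4375, γ^t·E[r] = -0.306250, running G = -1.056250
t=2: π = [0.2760, 0.2541, 0.4699], E[r] = -0.4861, γ^t·E[r] = -0.238194, running G = -1.294444
t=3: π = [0.2762, 0.2518, 0.4720], E[r] = -0.4793, γ^t·E[r] = -0.164404, running G = -1.458848
t=4: π = [0.2757, 0.2520, 0.4723], E[r] = -0.4804, γ^t·E[r] = -0.115352, running G = -1.574200
t=5: π = [0.2756, 0.2520, 0.4724], E[r] = -0.4803, γ^t·E[r] = -0.080722, running G = -1.654922
t=6: π = [0.2756, 0.2520, 0.4724], E[r] = -0.4803, γ^t·E[r] = -0.056509, running G = -1.711431
t=7: π = [0.2756, 0.2520, 0.4724], E[r] = -0.4803, γ^t·E[r] = -0.039556, running G = -1.750987
t=8: π = [0.2756, 0.2520, 0.4724], E[r] = -0.4803, γ^t·E[r] = -0.027689, running G = -1.778676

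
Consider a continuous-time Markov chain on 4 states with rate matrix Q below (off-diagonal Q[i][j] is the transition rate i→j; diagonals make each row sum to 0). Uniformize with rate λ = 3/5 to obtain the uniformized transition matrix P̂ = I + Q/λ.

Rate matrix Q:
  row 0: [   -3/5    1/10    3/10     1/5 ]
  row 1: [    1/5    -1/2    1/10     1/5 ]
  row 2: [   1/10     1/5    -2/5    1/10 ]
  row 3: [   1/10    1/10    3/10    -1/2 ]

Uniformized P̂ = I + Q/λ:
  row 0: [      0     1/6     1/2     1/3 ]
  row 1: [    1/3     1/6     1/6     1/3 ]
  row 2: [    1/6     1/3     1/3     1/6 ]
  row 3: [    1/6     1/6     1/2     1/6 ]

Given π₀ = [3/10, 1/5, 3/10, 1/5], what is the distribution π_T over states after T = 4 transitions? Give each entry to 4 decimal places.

t=0: π = [0.3000, 0.2000, 0.3000, 0.2000]
t=1: π = [0.1500, 0.2167, 0.3833, 0.2500]
t=2: π = [0.1778, 0.2306, 0.3639, 0.2278]
t=3: π = [0.1755, 0.2273, 0.3625, 0.2347]
t=4: π = [0.1753, 0.2271, 0.3638, 0.2338]

π = [0.1753, 0.2271, 0.3638, 0.2338]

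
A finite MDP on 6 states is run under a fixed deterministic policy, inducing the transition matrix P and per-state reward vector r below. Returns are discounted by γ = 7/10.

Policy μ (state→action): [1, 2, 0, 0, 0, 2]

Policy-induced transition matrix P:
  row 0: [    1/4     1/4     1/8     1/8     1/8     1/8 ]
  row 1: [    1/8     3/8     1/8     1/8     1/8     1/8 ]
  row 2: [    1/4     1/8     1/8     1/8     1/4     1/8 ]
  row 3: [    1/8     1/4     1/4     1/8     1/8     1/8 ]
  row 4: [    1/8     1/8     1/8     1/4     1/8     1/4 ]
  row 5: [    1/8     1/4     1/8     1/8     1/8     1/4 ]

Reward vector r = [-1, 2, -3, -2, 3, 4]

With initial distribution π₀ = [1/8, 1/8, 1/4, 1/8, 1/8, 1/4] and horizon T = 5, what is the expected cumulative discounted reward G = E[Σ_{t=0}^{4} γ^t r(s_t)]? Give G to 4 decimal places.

G = 1.7463

t=0: π = [0.1250, 0.1250, 0.2500, 0.1250, 0.1250, 0.2500], E[r] = 0.5000, γ^t·E[r] = 0.500000, running G = 0.500000
t=1: π = [0.1719, 0.2188, 0.1406, 0.1406, 0.1563, 0.1719], E[r] = 0.7188, γ^t·E[r] = 0.503125, running G = 1.003125
t=2: π = [0.1641, 0.2402, 0.1426, 0.1445, 0.1426, 0.1660], E[r] = 0.6914, γ^t·E[r] = 0.338789, running G = 1.341914
t=3: π = [0.1633, 0.2444, 0.1431, 0.1428, 0.1428, 0.1636], E[r] = 0.6934, γ^t·E[r] = 0.237822, running G = 1.579736
t=4: π = [0.1633, 0.2448, 0.1429, 0.1429, 0.1429, 0.1633], E[r] = 0.6939, γ^t·E[r] = 0.166607, running G = 1.746344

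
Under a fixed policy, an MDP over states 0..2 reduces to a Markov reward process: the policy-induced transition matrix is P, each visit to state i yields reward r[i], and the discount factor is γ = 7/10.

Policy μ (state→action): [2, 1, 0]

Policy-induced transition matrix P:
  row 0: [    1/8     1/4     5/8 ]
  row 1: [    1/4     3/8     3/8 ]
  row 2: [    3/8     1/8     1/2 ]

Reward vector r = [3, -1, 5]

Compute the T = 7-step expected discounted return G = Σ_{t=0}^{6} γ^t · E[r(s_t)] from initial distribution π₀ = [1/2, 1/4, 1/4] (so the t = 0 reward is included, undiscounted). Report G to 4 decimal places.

G = 8.9257

t=0: π = [0.5000, 0.2500, 0.2500], E[r] = 2.5000, γ^t·E[r] = 2.500000, running G = 2.500000
t=1: π = [0.2188, 0.2500, 0.5313], E[r] = 3.0625, γ^t·E[r] = 2.143750, running G = 4.643750
t=2: π = [0.2891, 0.2148, 0.4961], E[r] = 3.1328, γ^t·E[r] = 1.535078, running G = 6.178828
t=3: π = [0.2759, 0.2148, 0.5093], E[r] = 3.1592, γ^t·E[r] = 1.083599, running G = 7.262427
t=4: π = [0.2792, 0.2132, 0.5076], E[r] = 3.1625, γ^t·E[r] = 0.759310, running G = 8.021737
t=5: π = [0.2786, 0.2132, 0.5082], E[r] = 3.1637, γ^t·E[r] = 0.531725, running G = 8.553462
t=6: π = [0.2787, 0.2131, 0.5082], E[r] = 3.1639, γ^t·E[r] = 0.372226, running G = 8.925688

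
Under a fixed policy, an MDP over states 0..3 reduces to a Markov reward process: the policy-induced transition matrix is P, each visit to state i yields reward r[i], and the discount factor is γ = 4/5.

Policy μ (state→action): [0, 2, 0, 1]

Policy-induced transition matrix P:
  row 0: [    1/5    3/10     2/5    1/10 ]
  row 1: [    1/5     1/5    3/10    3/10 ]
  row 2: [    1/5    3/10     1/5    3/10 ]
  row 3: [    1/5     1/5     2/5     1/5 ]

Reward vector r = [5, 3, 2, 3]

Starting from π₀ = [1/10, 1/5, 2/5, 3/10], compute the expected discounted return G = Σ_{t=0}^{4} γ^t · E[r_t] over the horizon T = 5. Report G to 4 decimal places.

t=0: π = [0.1000, 0.2000, 0.4000, 0.3000], E[r] = 2.8000, γ^t·E[r] = 2.800000, running G = 2.800000
t=1: π = [0.2000, 0.2500, 0.3000, 0.2500], E[r] = 3.1000, γ^t·E[r] = 2.480000, running G = 5.280000
t=2: π = [0.2000, 0.2500, 0.3150, 0.2350], E[r] = 3.0850, γ^t·E[r] = 1.974400, running G = 7.254400
t=3: π = [0.2000, 0.2515, 0.3120, 0.2365], E[r] = 3.0880, γ^t·E[r] = 1.581056, running G = 8.835456
t=4: π = [0.2000, 0.2512, 0.3125, 0.2364], E[r] = 3.0876, γ^t·E[r] = 1.264660, running G = 10.100116

G = 10.1001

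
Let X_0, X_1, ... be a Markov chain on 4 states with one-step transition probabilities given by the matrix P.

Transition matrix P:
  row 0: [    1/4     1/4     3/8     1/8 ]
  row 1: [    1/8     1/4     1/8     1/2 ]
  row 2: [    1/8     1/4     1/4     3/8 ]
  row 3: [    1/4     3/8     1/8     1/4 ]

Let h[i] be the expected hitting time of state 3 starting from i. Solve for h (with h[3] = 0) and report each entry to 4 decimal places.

First-step conditioning: h[3] = 0; for i ≠ 3, h[i] = 1 + Σ_k P[i][k]·h[k].
  h[0] = 1 + 1/4·h[0] + 1/4·h[1] + 3/8·h[2]
  h[1] = 1 + 1/8·h[0] + 1/4·h[1] + 1/8·h[2]
  h[2] = 1 + 1/8·h[0] + 1/4·h[1] + 1/4·h[2]
Solving the 3×3 linear system over states ≠ 3 gives exactly h = [288/83, 196/83, 224/83, 0] (h[3] = 0 is the target).

h = [3.4699, 2.3614, 2.6988, 0.0000]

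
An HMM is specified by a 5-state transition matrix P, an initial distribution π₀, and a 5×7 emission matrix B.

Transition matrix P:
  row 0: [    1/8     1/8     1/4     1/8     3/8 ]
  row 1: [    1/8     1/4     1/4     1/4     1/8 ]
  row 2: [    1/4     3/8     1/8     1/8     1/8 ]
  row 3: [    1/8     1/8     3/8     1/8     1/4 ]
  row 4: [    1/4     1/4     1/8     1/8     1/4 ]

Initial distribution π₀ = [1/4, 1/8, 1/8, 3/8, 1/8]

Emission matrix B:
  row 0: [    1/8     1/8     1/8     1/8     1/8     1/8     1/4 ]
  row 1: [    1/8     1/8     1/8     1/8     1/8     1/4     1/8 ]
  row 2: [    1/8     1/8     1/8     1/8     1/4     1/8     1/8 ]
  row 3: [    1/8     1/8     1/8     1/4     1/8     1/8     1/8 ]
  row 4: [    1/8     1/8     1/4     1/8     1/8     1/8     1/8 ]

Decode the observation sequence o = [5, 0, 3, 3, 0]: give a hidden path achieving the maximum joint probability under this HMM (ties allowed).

t=0: δ = [3.125e-02, 3.125e-02, 1.562e-02, 4.688e-02, 1.562e-02]  (obs o_0=5)
t=1: δ = [7.324e-04, 9.766e-04, 2.197e-03, 9.766e-04, 1.465e-03]  ψ = [3, 1, 3, 1, 0]  (obs o_1=0)
t=2: δ = [6.866e-05, 1.030e-04, 4.578e-05, 6.866e-05, 4.578e-05]  ψ = [2, 2, 3, 2, 4]  (obs o_2=3)
t=3: δ = [1.609e-06, 3.219e-06, 3.219e-06, 6.437e-06, 3.219e-06]  ψ = [1, 1, 1, 1, 0]  (obs o_3=3)
t=4: δ = [1.006e-07, 1.509e-07, 3.017e-07, 1.006e-07, 2.012e-07]  ψ = [2, 2, 3, 1, 3]  (obs o_4=0)
backtrack: best end state = 2; path = [3, 2, 1, 3, 2]

path = [3, 2, 1, 3, 2]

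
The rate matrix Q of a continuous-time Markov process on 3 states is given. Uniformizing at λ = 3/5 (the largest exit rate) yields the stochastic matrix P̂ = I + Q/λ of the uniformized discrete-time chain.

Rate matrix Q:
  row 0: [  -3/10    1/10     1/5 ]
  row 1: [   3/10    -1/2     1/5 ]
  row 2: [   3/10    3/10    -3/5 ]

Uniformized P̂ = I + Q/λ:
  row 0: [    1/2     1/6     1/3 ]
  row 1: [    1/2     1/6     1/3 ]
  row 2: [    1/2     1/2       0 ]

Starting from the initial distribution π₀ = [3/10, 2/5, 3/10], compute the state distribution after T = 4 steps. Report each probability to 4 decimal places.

π = [0.5000, 0.2494, 0.2506]

t=0: π = [0.3000, 0.4000, 0.3000]
t=1: π = [0.5000, 0.2667, 0.2333]
t=2: π = [0.5000, 0.2444, 0.2556]
t=3: π = [0.5000, 0.2519, 0.2481]
t=4: π = [0.5000, 0.2494, 0.2506]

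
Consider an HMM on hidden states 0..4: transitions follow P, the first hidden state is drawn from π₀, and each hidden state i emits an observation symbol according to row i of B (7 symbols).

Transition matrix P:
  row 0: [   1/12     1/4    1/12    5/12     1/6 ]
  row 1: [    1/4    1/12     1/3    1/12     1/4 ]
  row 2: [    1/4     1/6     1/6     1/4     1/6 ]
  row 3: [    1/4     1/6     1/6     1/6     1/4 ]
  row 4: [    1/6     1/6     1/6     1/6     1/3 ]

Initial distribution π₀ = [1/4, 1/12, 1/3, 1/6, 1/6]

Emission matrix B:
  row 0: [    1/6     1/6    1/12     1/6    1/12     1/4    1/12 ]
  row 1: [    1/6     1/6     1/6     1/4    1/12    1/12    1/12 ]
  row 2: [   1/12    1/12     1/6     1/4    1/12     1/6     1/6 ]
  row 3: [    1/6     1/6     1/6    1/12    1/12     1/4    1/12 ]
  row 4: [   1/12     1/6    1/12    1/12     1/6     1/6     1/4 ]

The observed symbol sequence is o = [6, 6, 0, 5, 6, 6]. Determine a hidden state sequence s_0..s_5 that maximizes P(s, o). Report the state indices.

path = [4, 4, 0, 3, 4, 4]

t=0: δ = [2.083e-02, 6.944e-03, 5.556e-02, 1.389e-02, 4.167e-02]  (obs o_0=6)
t=1: δ = [1.157e-03, 7.716e-04, 1.543e-03, 1.157e-03, 3.472e-03]  ψ = [2, 2, 2, 2, 4]  (obs o_1=6)
t=2: δ = [9.645e-05, 9.645e-05, 4.823e-05, 9.645e-05, 9.645e-05]  ψ = [4, 4, 4, 4, 4]  (obs o_2=0)
t=3: δ = [6.028e-06, 2.009e-06, 5.358e-06, 1.005e-05, 5.358e-06]  ψ = [1, 0, 1, 0, 4]  (obs o_3=5)
t=4: δ = [2.093e-07, 1.395e-07, 2.791e-07, 2.093e-07, 6.279e-07]  ψ = [3, 3, 3, 0, 3]  (obs o_4=6)
t=5: δ = [8.721e-09, 8.721e-09, 1.744e-08, 8.721e-09, 5.233e-08]  ψ = [4, 4, 4, 4, 4]  (obs o_5=6)
backtrack: best end state = 4; path = [4, 4, 0, 3, 4, 4]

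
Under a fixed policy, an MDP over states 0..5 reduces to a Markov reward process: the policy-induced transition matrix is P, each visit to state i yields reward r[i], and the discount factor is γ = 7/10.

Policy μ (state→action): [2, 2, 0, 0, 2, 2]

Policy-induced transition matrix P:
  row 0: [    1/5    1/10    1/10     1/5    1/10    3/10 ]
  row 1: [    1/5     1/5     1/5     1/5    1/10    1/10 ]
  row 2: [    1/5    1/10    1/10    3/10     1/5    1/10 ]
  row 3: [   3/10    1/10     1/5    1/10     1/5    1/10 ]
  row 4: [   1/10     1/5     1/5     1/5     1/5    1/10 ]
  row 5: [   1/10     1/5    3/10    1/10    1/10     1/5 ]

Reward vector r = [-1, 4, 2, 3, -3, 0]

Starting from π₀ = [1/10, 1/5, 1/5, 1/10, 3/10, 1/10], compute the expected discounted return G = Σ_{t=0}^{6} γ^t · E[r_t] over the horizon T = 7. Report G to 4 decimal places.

G = 2.3106

t=0: π = [0.1000, 0.2000, 0.2000, 0.1000, 0.3000, 0.1000], E[r] = 0.5000, γ^t·E[r] = 0.500000, running G = 0.500000
t=1: π = [0.1700, 0.1600, 0.1800, 0.2000, 0.1600, 0.1300], E[r] = 0.9500, γ^t·E[r] = 0.665000, running G = 1.165000
t=2: π = [0.1910, 0.1450, 0.1780, 0.1850, 0.1540, 0.1470], E[r] = 0.8380, γ^t·E[r] = 0.410620, running G = 1.575620
t=3: π = [0.1884, 0.1446, 0.1778, 0.1846, 0.1517, 0.1529], E[r] = 0.8443, γ^t·E[r] = 0.289595, running G = 1.865215
t=4: π = [0.1880, 0.1449, 0.1787, 0.1840, 0.1514, 0.1530], E[r] = 0.8469, γ^t·E[r] = 0.203336, running G = 2.068551
t=5: π = [0.1880, 0.1449, 0.1786, 0.1842, 0.1514, 0.1529], E[r] = 0.8473, γ^t·E[r] = 0.142403, running G = 2.210954
t=6: π = [0.1880, 0.1449, 0.1786, 0.1842, 0.1514, 0.1529], E[r] = 0.8472, γ^t·E[r] = 0.099670, running G = 2.310623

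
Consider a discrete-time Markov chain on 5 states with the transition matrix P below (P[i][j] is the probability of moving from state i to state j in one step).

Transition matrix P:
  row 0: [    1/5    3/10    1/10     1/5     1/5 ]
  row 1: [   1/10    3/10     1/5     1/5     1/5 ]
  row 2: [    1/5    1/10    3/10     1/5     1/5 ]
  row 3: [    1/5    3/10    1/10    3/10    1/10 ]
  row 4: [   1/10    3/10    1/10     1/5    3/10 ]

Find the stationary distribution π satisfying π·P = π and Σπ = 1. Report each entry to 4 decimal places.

π = [0.1534, 0.2683, 0.1585, 0.2222, 0.1975]

Balance equations π_j = Σ_i π_i·P[i][j]:
  π_0 = 1/5·π_0 + 1/10·π_1 + 1/5·π_2 + 1/5·π_3 + 1/10·π_4
  π_1 = 3/10·π_0 + 3/10·π_1 + 1/10·π_2 + 3/10·π_3 + 3/10·π_4
  π_2 = 1/10·π_0 + 1/5·π_1 + 3/10·π_2 + 1/10·π_3 + 1/10·π_4
  π_3 = 1/5·π_0 + 1/5·π_1 + 1/5·π_2 + 3/10·π_3 + 1/5·π_4
  normalize: π_0 + π_1 + π_2 + π_3 + π_4 = 1
Solving the linear system gives exactly π = [1019/6642, 11/41, 13/82, 2/9, 16/81].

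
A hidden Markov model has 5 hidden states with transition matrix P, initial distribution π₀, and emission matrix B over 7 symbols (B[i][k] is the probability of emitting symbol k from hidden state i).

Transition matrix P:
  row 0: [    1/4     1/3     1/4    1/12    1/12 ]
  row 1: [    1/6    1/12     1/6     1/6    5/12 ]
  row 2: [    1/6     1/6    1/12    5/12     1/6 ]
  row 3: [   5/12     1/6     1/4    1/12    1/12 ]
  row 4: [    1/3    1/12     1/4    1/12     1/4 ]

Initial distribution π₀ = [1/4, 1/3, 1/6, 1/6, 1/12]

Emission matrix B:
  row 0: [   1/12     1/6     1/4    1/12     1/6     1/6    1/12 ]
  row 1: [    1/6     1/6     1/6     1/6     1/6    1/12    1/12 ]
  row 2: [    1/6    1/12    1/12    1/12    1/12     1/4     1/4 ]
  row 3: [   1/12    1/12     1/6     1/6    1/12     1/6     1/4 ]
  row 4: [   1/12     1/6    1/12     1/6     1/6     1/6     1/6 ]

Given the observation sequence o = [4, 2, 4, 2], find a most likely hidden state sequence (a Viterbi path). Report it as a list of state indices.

path = [0, 1, 4, 0]

t=0: δ = [4.167e-02, 5.556e-02, 1.389e-02, 1.389e-02, 1.389e-02]  (obs o_0=4)
t=1: δ = [2.604e-03, 2.315e-03, 8.681e-04, 1.543e-03, 1.929e-03]  ψ = [0, 0, 0, 1, 1]  (obs o_1=2)
t=2: δ = [1.085e-04, 1.447e-04, 5.425e-05, 3.215e-05, 1.608e-04]  ψ = [0, 0, 0, 1, 1]  (obs o_2=4)
t=3: δ = [1.340e-05, 6.028e-06, 3.349e-06, 4.019e-06, 5.023e-06]  ψ = [4, 0, 4, 1, 1]  (obs o_3=2)
backtrack: best end state = 0; path = [0, 1, 4, 0]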